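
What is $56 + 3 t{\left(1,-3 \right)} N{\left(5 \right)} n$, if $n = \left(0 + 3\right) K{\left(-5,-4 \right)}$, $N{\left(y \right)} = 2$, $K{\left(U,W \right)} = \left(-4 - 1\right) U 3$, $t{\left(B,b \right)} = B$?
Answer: $1406$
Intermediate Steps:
$K{\left(U,W \right)} = - 15 U$ ($K{\left(U,W \right)} = - 5 U 3 = - 15 U$)
$n = 225$ ($n = \left(0 + 3\right) \left(\left(-15\right) \left(-5\right)\right) = 3 \cdot 75 = 225$)
$56 + 3 t{\left(1,-3 \right)} N{\left(5 \right)} n = 56 + 3 \cdot 1 \cdot 2 \cdot 225 = 56 + 3 \cdot 2 \cdot 225 = 56 + 6 \cdot 225 = 56 + 1350 = 1406$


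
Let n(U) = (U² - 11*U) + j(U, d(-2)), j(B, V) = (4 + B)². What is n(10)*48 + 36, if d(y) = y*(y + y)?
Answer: 8964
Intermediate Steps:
d(y) = 2*y² (d(y) = y*(2*y) = 2*y²)
n(U) = U² + (4 + U)² - 11*U (n(U) = (U² - 11*U) + (4 + U)² = U² + (4 + U)² - 11*U)
n(10)*48 + 36 = (16 - 3*10 + 2*10²)*48 + 36 = (16 - 30 + 2*100)*48 + 36 = (16 - 30 + 200)*48 + 36 = 186*48 + 36 = 8928 + 36 = 8964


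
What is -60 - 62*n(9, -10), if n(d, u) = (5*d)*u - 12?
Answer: 28584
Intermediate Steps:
n(d, u) = -12 + 5*d*u (n(d, u) = 5*d*u - 12 = -12 + 5*d*u)
-60 - 62*n(9, -10) = -60 - 62*(-12 + 5*9*(-10)) = -60 - 62*(-12 - 450) = -60 - 62*(-462) = -60 + 28644 = 28584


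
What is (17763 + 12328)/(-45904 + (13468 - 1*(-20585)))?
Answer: -30091/11851 ≈ -2.5391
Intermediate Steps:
(17763 + 12328)/(-45904 + (13468 - 1*(-20585))) = 30091/(-45904 + (13468 + 20585)) = 30091/(-45904 + 34053) = 30091/(-11851) = 30091*(-1/11851) = -30091/11851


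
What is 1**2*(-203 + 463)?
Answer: 260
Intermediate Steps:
1**2*(-203 + 463) = 1*260 = 260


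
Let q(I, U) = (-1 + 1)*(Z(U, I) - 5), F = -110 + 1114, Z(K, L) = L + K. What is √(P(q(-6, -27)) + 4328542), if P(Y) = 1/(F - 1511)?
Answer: √6583712379/39 ≈ 2080.5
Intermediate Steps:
Z(K, L) = K + L
F = 1004
q(I, U) = 0 (q(I, U) = (-1 + 1)*((U + I) - 5) = 0*((I + U) - 5) = 0*(-5 + I + U) = 0)
P(Y) = -1/507 (P(Y) = 1/(1004 - 1511) = 1/(-507) = -1/507)
√(P(q(-6, -27)) + 4328542) = √(-1/507 + 4328542) = √(2194570793/507) = √6583712379/39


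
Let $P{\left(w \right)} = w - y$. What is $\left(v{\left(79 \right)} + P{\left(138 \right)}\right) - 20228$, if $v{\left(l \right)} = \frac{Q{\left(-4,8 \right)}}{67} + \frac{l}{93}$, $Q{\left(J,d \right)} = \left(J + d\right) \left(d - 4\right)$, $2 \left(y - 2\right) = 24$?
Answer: $- \frac{125261243}{6231} \approx -20103.0$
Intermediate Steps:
$y = 14$ ($y = 2 + \frac{1}{2} \cdot 24 = 2 + 12 = 14$)
$Q{\left(J,d \right)} = \left(-4 + d\right) \left(J + d\right)$ ($Q{\left(J,d \right)} = \left(J + d\right) \left(-4 + d\right) = \left(-4 + d\right) \left(J + d\right)$)
$P{\left(w \right)} = -14 + w$ ($P{\left(w \right)} = w - 14 = -14 + w$)
$v{\left(l \right)} = \frac{16}{67} + \frac{l}{93}$ ($v{\left(l \right)} = \frac{8^{2} - -16 - 32 - 32}{67} + \frac{l}{93} = \left(64 + 16 - 32 - 32\right) \frac{1}{67} + l \frac{1}{93} = 16 \cdot \frac{1}{67} + \frac{l}{93} = \frac{16}{67} + \frac{l}{93}$)
$\left(v{\left(79 \right)} + P{\left(138 \right)}\right) - 20228 = \left(\left(\frac{16}{67} + \frac{1}{93} \cdot 79\right) + \left(-14 + 138\right)\right) - 20228 = \left(\left(\frac{16}{67} + \frac{79}{93}\right) + 124\right) - 20228 = \left(\frac{6781}{6231} + 124\right) - 20228 = \frac{779425}{6231} - 20228 = - \frac{125261243}{6231}$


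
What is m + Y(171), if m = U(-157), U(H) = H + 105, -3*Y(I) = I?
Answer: -109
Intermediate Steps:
Y(I) = -I/3
U(H) = 105 + H
m = -52 (m = 105 - 157 = -52)
m + Y(171) = -52 - ⅓*171 = -52 - 57 = -109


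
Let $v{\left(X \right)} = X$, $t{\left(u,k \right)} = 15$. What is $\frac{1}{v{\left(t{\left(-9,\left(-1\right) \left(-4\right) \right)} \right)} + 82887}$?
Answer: $\frac{1}{82902} \approx 1.2062 \cdot 10^{-5}$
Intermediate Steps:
$\frac{1}{v{\left(t{\left(-9,\left(-1\right) \left(-4\right) \right)} \right)} + 82887} = \frac{1}{15 + 82887} = \frac{1}{82902}$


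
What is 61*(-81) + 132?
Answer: -4809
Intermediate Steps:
61*(-81) + 132 = -4941 + 132 = -4809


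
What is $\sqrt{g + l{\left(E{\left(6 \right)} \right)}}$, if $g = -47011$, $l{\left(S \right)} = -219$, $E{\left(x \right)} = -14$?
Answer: $i \sqrt{47230} \approx 217.32 i$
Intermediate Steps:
$\sqrt{g + l{\left(E{\left(6 \right)} \right)}} = \sqrt{-47011 - 219} = \sqrt{-47230} = i \sqrt{47230}$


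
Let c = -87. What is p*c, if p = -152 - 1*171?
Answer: 28101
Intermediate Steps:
p = -323 (p = -152 - 171 = -323)
p*c = -323*(-87) = 28101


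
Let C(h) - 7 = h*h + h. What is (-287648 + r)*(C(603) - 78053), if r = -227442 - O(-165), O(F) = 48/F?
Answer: -8107063893044/55 ≈ -1.4740e+11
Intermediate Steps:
C(h) = 7 + h + h² (C(h) = 7 + (h*h + h) = 7 + (h² + h) = 7 + (h + h²) = 7 + h + h²)
r = -12509294/55 (r = -227442 - 48/(-165) = -227442 - 48*(-1)/165 = -227442 - 1*(-16/55) = -227442 + 16/55 = -12509294/55 ≈ -2.2744e+5)
(-287648 + r)*(C(603) - 78053) = (-287648 - 12509294/55)*((7 + 603 + 603²) - 78053) = -28329934*((7 + 603 + 363609) - 78053)/55 = -28329934*(364219 - 78053)/55 = -28329934/55*286166 = -8107063893044/55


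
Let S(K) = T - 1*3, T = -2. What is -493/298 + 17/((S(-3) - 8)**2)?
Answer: -78251/50362 ≈ -1.5538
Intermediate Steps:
S(K) = -5 (S(K) = -2 - 1*3 = -2 - 3 = -5)
-493/298 + 17/((S(-3) - 8)**2) = -493/298 + 17/((-5 - 8)**2) = -493*1/298 + 17/((-13)**2) = -493/298 + 17/169 = -78251/50362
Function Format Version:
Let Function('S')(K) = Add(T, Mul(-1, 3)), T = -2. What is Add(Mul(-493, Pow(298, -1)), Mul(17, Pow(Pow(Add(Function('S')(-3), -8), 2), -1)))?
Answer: Rational(-78251, 50362) ≈ -1.5538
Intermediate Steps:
Function('S')(K) = -5 (Function('S')(K) = Add(-2, Mul(-1, 3)) = Add(-2, -3) = -5)
Add(Mul(-493, Pow(298, -1)), Mul(17, Pow(Pow(Add(Function('S')(-3), -8), 2), -1))) = Add(Mul(-493, Pow(298, -1)), Mul(17, Pow(Pow(Add(-5, -8), 2), -1))) = Add(Mul(-493, Rational(1, 298)), Mul(17, Pow(Pow(-13, 2), -1))) = Add(Rational(-493, 298), Mul(17, Pow(169, -1))) = Add(Rational(-493, 298), Mul(17, Rational(1, 169))) = Add(Rational(-493, 298), Rational(17, 169)) = Rational(-78251, 50362)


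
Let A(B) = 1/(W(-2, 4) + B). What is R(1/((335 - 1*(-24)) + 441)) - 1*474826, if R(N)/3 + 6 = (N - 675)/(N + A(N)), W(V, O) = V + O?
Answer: -102418000147/213867 ≈ -4.7889e+5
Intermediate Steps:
W(V, O) = O + V
A(B) = 1/(2 + B) (A(B) = 1/((4 - 2) + B) = 1/(2 + B))
R(N) = -18 + 3*(-675 + N)/(N + 1/(2 + N)) (R(N) = -18 + 3*((N - 675)/(N + 1/(2 + N))) = -18 + 3*((-675 + N)/(N + 1/(2 + N))) = -18 + 3*(-675 + N)/(N + 1/(2 + N)))
R(1/((335 - 1*(-24)) + 441)) - 1*474826 = 3*(-6 - 5*(2 + 1/((335 - 1*(-24)) + 441))*(135 + 1/((335 - 1*(-24)) + 441)))/(1 + (2 + 1/((335 - 1*(-24)) + 441))/((335 - 1*(-24)) + 441)) - 1*474826 = 3*(-6 - 5*(2 + 1/((335 + 24) + 441))*(135 + 1/((335 + 24) + 441)))/(1 + (2 + 1/((335 + 24) + 441))/((335 + 24) + 441)) - 474826 = 3*(-6 - 5*(2 + 1/(359 + 441))*(135 + 1/(359 + 441)))/(1 + (2 + 1/(359 + 441))/(359 + 441)) - 474826 = 3*(-6 - 5*(2 + 1/800)*(135 + 1/800))/(1 + (2 + 1/800)/800) - 474826 = 3*(-6 - 5*1601/800*108001/800)/(1 + (1/800)*(1601/800)) - 474826 = 3*(-6 - 172909601/128000)/(1 + 1601/640000) - 474826 = 3*(-173677601/128000)/(641601/640000) - 474826 = 3*(640000/641601)*(-173677601/128000) - 474826 = -868388005/213867 - 474826 = -102418000147/213867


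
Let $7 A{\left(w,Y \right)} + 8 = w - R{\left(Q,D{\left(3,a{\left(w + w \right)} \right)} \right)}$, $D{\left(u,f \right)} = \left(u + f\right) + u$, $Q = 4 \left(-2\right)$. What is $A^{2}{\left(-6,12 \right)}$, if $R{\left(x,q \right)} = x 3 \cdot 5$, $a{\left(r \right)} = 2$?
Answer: $\frac{11236}{49} \approx 229.31$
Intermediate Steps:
$Q = -8$
$D{\left(u,f \right)} = f + 2 u$ ($D{\left(u,f \right)} = \left(f + u\right) + u = f + 2 u$)
$R{\left(x,q \right)} = 15 x$ ($R{\left(x,q \right)} = 3 x 5 = 15 x$)
$A{\left(w,Y \right)} = 16 + \frac{w}{7}$ ($A{\left(w,Y \right)} = - \frac{8}{7} + \frac{w - 15 \left(-8\right)}{7} = - \frac{8}{7} + \frac{w - -120}{7} = - \frac{8}{7} + \frac{w + 120}{7} = - \frac{8}{7} + \frac{120 + w}{7} = - \frac{8}{7} + \left(\frac{120}{7} + \frac{w}{7}\right) = 16 + \frac{w}{7}$)
$A^{2}{\left(-6,12 \right)} = \left(16 + \frac{1}{7} \left(-6\right)\right)^{2} = \left(16 - \frac{6}{7}\right)^{2} = \left(\frac{106}{7}\right)^{2} = \frac{11236}{49}$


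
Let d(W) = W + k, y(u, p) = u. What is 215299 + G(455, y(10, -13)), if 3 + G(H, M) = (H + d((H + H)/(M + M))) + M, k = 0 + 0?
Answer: 431613/2 ≈ 2.1581e+5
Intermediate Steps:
k = 0
d(W) = W (d(W) = W + 0 = W)
G(H, M) = -3 + H + M + H/M (G(H, M) = -3 + ((H + (H + H)/(M + M)) + M) = -3 + ((H + (2*H)/((2*M))) + M) = -3 + ((H + (2*H)*(1/(2*M))) + M) = -3 + ((H + H/M) + M) = -3 + (H + M + H/M) = -3 + H + M + H/M)
215299 + G(455, y(10, -13)) = 215299 + (-3 + 455 + 10 + 455/10) = 215299 + (-3 + 455 + 10 + 455*(⅒)) = 215299 + (-3 + 455 + 10 + 91/2) = 215299 + 1015/2 = 431613/2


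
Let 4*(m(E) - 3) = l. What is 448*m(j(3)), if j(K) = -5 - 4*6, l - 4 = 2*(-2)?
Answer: 1344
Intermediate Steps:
l = 0 (l = 4 + 2*(-2) = 4 - 4 = 0)
j(K) = -29 (j(K) = -5 - 24 = -29)
m(E) = 3 (m(E) = 3 + (¼)*0 = 3 + 0 = 3)
448*m(j(3)) = 448*3 = 1344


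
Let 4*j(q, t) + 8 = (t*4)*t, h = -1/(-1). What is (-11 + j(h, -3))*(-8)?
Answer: 32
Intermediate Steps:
h = 1 (h = -1*(-1) = 1)
j(q, t) = -2 + t² (j(q, t) = -2 + ((t*4)*t)/4 = -2 + ((4*t)*t)/4 = -2 + (4*t²)/4 = -2 + t²)
(-11 + j(h, -3))*(-8) = (-11 + (-2 + (-3)²))*(-8) = (-11 + (-2 + 9))*(-8) = (-11 + 7)*(-8) = -4*(-8) = 32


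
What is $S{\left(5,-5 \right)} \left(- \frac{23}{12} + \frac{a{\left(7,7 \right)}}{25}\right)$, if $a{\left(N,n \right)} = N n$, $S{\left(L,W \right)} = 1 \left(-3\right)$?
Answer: $- \frac{13}{100} \approx -0.13$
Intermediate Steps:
$S{\left(L,W \right)} = -3$
$S{\left(5,-5 \right)} \left(- \frac{23}{12} + \frac{a{\left(7,7 \right)}}{25}\right) = - 3 \left(- \frac{23}{12} + \frac{7 \cdot 7}{25}\right) = - 3 \left(\left(-23\right) \frac{1}{12} + 49 \cdot \frac{1}{25}\right) = - 3 \left(- \frac{23}{12} + \frac{49}{25}\right) = \left(-3\right) \frac{13}{300} = - \frac{13}{100}$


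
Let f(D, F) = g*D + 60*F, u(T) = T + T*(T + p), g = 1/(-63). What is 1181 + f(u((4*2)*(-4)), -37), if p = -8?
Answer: -22235/21 ≈ -1058.8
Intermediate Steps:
g = -1/63 ≈ -0.015873
u(T) = T + T*(-8 + T) (u(T) = T + T*(T - 8) = T + T*(-8 + T))
f(D, F) = 60*F - D/63 (f(D, F) = -D/63 + 60*F = 60*F - D/63)
1181 + f(u((4*2)*(-4)), -37) = 1181 + (60*(-37) - (4*2)*(-4)*(-7 + (4*2)*(-4))/63) = 1181 + (-2220 - 8*(-4)*(-7 + 8*(-4))/63) = 1181 + (-2220 - (-32)*(-7 - 32)/63) = 1181 + (-2220 - (-32)*(-39)/63) = 1181 + (-2220 - 1/63*1248) = 1181 + (-2220 - 416/21) = 1181 - 47036/21 = -22235/21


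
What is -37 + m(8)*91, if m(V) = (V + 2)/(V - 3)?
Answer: 145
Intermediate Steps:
m(V) = (2 + V)/(-3 + V)
-37 + m(8)*91 = -37 + ((2 + 8)/(-3 + 8))*91 = -37 + (10/5)*91 = -37 + ((⅕)*10)*91 = -37 + 2*91 = -37 + 182 = 145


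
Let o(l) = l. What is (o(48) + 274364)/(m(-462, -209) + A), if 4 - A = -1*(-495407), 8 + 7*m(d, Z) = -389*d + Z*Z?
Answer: -137206/231745 ≈ -0.59206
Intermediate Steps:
m(d, Z) = -8/7 - 389*d/7 + Z**2/7 (m(d, Z) = -8/7 + (-389*d + Z*Z)/7 = -8/7 + (-389*d + Z**2)/7 = -8/7 + (Z**2 - 389*d)/7 = -8/7 + (-389*d/7 + Z**2/7) = -8/7 - 389*d/7 + Z**2/7)
A = -495403 (A = 4 - (-1)*(-495407) = 4 - 1*495407 = 4 - 495407 = -495403)
(o(48) + 274364)/(m(-462, -209) + A) = (48 + 274364)/((-8/7 - 389/7*(-462) + (1/7)*(-209)**2) - 495403) = 274412/((-8/7 + 25674 + (1/7)*43681) - 495403) = 274412/((-8/7 + 25674 + 43681/7) - 495403) = 274412/(31913 - 495403) = 274412/(-463490) = 274412*(-1/463490) = -137206/231745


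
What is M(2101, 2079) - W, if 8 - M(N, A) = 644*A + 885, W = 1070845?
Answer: -2410598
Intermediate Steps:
M(N, A) = -877 - 644*A (M(N, A) = 8 - (644*A + 885) = 8 - (885 + 644*A) = 8 + (-885 - 644*A) = -877 - 644*A)
M(2101, 2079) - W = (-877 - 644*2079) - 1*1070845 = (-877 - 1338876) - 1070845 = -1339753 - 1070845 = -2410598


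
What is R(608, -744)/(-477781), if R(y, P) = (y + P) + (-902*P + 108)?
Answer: -671060/477781 ≈ -1.4045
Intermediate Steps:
R(y, P) = 108 + y - 901*P (R(y, P) = (P + y) + (108 - 902*P) = 108 + y - 901*P)
R(608, -744)/(-477781) = (108 + 608 - 901*(-744))/(-477781) = (108 + 608 + 670344)*(-1/477781) = 671060*(-1/477781) = -671060/477781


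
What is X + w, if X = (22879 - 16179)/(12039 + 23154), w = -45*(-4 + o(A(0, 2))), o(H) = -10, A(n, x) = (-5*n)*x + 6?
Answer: 22178290/35193 ≈ 630.19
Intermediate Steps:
A(n, x) = 6 - 5*n*x (A(n, x) = -5*n*x + 6 = 6 - 5*n*x)
w = 630 (w = -45*(-4 - 10) = -45*(-14) = 630)
X = 6700/35193 ≈ 0.19038
X + w = 6700/35193 + 630 = 22178290/35193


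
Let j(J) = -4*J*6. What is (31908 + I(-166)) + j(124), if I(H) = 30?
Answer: 28962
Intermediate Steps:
j(J) = -24*J
(31908 + I(-166)) + j(124) = (31908 + 30) - 24*124 = 31938 - 2976 = 28962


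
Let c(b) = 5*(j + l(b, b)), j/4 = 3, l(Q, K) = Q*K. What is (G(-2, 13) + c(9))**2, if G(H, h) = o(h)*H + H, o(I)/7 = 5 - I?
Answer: 330625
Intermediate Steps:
l(Q, K) = K*Q
j = 12 (j = 4*3 = 12)
o(I) = 35 - 7*I (o(I) = 7*(5 - I) = 35 - 7*I)
G(H, h) = H + H*(35 - 7*h) (G(H, h) = (35 - 7*h)*H + H = H*(35 - 7*h) + H = H + H*(35 - 7*h))
c(b) = 60 + 5*b**2 (c(b) = 5*(12 + b*b) = 5*(12 + b**2) = 60 + 5*b**2)
(G(-2, 13) + c(9))**2 = (-2*(36 - 7*13) + (60 + 5*9**2))**2 = (-2*(36 - 91) + (60 + 5*81))**2 = (-2*(-55) + (60 + 405))**2 = (110 + 465)**2 = 575**2 = 330625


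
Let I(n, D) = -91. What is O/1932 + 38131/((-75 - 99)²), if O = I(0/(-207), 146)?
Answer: 422107/348174 ≈ 1.2123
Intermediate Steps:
O = -91
O/1932 + 38131/((-75 - 99)²) = -91/1932 + 38131/((-75 - 99)²) = -91*1/1932 + 38131/((-174)²) = -13/276 + 38131/30276 = 422107/348174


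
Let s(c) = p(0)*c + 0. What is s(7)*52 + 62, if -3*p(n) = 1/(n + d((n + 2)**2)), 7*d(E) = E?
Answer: -451/3 ≈ -150.33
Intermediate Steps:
d(E) = E/7
p(n) = -1/(3*(n + (2 + n)**2/7)) (p(n) = -1/(3*(n + (n + 2)**2/7)) = -1/(3*(n + (2 + n)**2/7)))
s(c) = -7*c/12 (s(c) = (-7/(3*(2 + 0)**2 + 21*0))*c + 0 = (-7/(3*2**2 + 0))*c + 0 = (-7/(3*4 + 0))*c + 0 = (-7/(12 + 0))*c + 0 = (-7/12)*c + 0 = (-7*1/12)*c + 0 = -7*c/12 + 0 = -7*c/12)
s(7)*52 + 62 = -7/12*7*52 + 62 = -49/12*52 + 62 = -637/3 + 62 = -451/3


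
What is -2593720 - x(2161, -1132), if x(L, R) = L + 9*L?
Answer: -2615330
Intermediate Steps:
x(L, R) = 10*L
-2593720 - x(2161, -1132) = -2593720 - 10*2161 = -2593720 - 1*21610 = -2593720 - 21610 = -2615330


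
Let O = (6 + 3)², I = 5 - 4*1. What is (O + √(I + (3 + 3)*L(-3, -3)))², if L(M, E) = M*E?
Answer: (81 + √55)² ≈ 7817.4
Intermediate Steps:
I = 1 (I = 5 - 4 = 1)
L(M, E) = E*M
O = 81 (O = 9² = 81)
(O + √(I + (3 + 3)*L(-3, -3)))² = (81 + √(1 + (3 + 3)*(-3*(-3))))² = (81 + √(1 + 6*9))² = (81 + √(1 + 54))² = (81 + √55)²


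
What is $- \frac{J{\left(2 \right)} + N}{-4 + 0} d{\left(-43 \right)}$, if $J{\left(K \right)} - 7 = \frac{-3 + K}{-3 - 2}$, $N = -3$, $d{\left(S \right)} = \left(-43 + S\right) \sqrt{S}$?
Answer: $- \frac{903 i \sqrt{43}}{10} \approx - 592.14 i$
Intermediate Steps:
$d{\left(S \right)} = \sqrt{S} \left(-43 + S\right)$
$J{\left(K \right)} = \frac{38}{5} - \frac{K}{5}$ ($J{\left(K \right)} = 7 + \frac{-3 + K}{-3 - 2} = 7 + \frac{-3 + K}{-5} = 7 + \left(-3 + K\right) \left(- \frac{1}{5}\right) = 7 - \left(- \frac{3}{5} + \frac{K}{5}\right) = \frac{38}{5} - \frac{K}{5}$)
$- \frac{J{\left(2 \right)} + N}{-4 + 0} d{\left(-43 \right)} = - \frac{\left(\frac{38}{5} - \frac{2}{5}\right) - 3}{-4 + 0} \sqrt{-43} \left(-43 - 43\right) = - \frac{\left(\frac{38}{5} - \frac{2}{5}\right) - 3}{-4} i \sqrt{43} \left(-86\right) = - \left(\frac{36}{5} - 3\right) \left(- \frac{1}{4}\right) \left(- 86 i \sqrt{43}\right) = - \frac{21}{5} \left(- \frac{1}{4}\right) \left(- 86 i \sqrt{43}\right) = - \frac{\left(-21\right) \left(- 86 i \sqrt{43}\right)}{20} = - \frac{903 i \sqrt{43}}{10}$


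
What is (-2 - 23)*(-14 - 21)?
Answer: 875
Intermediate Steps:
(-2 - 23)*(-14 - 21) = -25*(-35) = 875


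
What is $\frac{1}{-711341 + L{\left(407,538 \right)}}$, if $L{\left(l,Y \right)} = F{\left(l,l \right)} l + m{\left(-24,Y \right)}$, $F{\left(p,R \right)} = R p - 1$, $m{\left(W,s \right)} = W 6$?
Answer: $\frac{1}{66707251} \approx 1.4991 \cdot 10^{-8}$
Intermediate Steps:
$m{\left(W,s \right)} = 6 W$
$F{\left(p,R \right)} = -1 + R p$
$L{\left(l,Y \right)} = -144 + l \left(-1 + l^{2}\right)$ ($L{\left(l,Y \right)} = \left(-1 + l l\right) l + 6 \left(-24\right) = \left(-1 + l^{2}\right) l - 144 = l \left(-1 + l^{2}\right) - 144 = -144 + l \left(-1 + l^{2}\right)$)
$\frac{1}{-711341 + L{\left(407,538 \right)}} = \frac{1}{-711341 - \left(551 - 67419143\right)} = \frac{1}{-711341 - -67418592} = \frac{1}{-711341 + 67418592} = \frac{1}{66707251}$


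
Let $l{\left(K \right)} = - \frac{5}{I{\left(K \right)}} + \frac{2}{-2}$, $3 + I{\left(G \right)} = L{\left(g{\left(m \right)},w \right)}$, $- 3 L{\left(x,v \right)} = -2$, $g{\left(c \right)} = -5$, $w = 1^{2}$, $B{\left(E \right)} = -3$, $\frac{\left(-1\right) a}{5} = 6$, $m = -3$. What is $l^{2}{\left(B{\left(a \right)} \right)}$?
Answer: $\frac{64}{49} \approx 1.3061$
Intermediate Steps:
$a = -30$ ($a = \left(-5\right) 6 = -30$)
$w = 1$
$L{\left(x,v \right)} = \frac{2}{3}$ ($L{\left(x,v \right)} = \left(- \frac{1}{3}\right) \left(-2\right) = \frac{2}{3}$)
$I{\left(G \right)} = - \frac{7}{3}$ ($I{\left(G \right)} = -3 + \frac{2}{3} = - \frac{7}{3}$)
$l{\left(K \right)} = \frac{8}{7}$ ($l{\left(K \right)} = - \frac{5}{- \frac{7}{3}} + \frac{2}{-2} = \left(-5\right) \left(- \frac{3}{7}\right) + 2 \left(- \frac{1}{2}\right) = \frac{15}{7} - 1 = \frac{8}{7}$)
$l^{2}{\left(B{\left(a \right)} \right)} = \left(\frac{8}{7}\right)^{2} = \frac{64}{49}$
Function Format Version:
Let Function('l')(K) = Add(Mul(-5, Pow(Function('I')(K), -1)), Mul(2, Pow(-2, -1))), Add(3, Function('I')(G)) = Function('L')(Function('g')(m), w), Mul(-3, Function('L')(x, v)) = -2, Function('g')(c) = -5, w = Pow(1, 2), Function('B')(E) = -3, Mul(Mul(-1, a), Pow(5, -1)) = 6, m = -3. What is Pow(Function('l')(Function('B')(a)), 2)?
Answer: Rational(64, 49) ≈ 1.3061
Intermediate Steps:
a = -30 (a = Mul(-5, 6) = -30)
w = 1
Function('L')(x, v) = Rational(2, 3) (Function('L')(x, v) = Mul(Rational(-1, 3), -2) = Rational(2, 3))
Function('I')(G) = Rational(-7, 3) (Function('I')(G) = Add(-3, Rational(2, 3)) = Rational(-7, 3))
Function('l')(K) = Rational(8, 7) (Function('l')(K) = Add(Mul(-5, Pow(Rational(-7, 3), -1)), Mul(2, Pow(-2, -1))) = Add(Mul(-5, Rational(-3, 7)), Mul(2, Rational(-1, 2))) = Add(Rational(15, 7), -1) = Rational(8, 7))
Pow(Function('l')(Function('B')(a)), 2) = Pow(Rational(8, 7), 2) = Rational(64, 49)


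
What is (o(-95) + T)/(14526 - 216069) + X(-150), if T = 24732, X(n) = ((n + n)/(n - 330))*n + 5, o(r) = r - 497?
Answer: -71644325/806172 ≈ -88.870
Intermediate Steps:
o(r) = -497 + r
X(n) = 5 + 2*n²/(-330 + n) (X(n) = ((2*n)/(-330 + n))*n + 5 = (2*n/(-330 + n))*n + 5 = 2*n²/(-330 + n) + 5 = 5 + 2*n²/(-330 + n))
(o(-95) + T)/(14526 - 216069) + X(-150) = ((-497 - 95) + 24732)/(14526 - 216069) + (-1650 + 2*(-150)² + 5*(-150))/(-330 - 150) = (-592 + 24732)/(-201543) + (-1650 + 2*22500 - 750)/(-480) = 24140*(-1/201543) - (-1650 + 45000 - 750)/480 = -24140/201543 - 1/480*42600 = -24140/201543 - 355/4 = -71644325/806172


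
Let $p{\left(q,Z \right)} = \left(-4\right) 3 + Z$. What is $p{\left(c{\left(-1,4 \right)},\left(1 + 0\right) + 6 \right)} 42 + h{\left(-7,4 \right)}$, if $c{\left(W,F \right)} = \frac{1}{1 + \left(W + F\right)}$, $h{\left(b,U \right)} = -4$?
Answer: $-214$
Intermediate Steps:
$c{\left(W,F \right)} = \frac{1}{1 + F + W}$ ($c{\left(W,F \right)} = \frac{1}{1 + \left(F + W\right)} = \frac{1}{1 + F + W}$)
$p{\left(q,Z \right)} = -12 + Z$
$p{\left(c{\left(-1,4 \right)},\left(1 + 0\right) + 6 \right)} 42 + h{\left(-7,4 \right)} = \left(-12 + \left(\left(1 + 0\right) + 6\right)\right) 42 - 4 = \left(-12 + \left(1 + 6\right)\right) 42 - 4 = \left(-12 + 7\right) 42 - 4 = \left(-5\right) 42 - 4 = -210 - 4 = -214$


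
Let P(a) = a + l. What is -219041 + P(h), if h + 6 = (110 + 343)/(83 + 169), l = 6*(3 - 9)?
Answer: -18402821/84 ≈ -2.1908e+5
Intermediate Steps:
l = -36 (l = 6*(-6) = -36)
h = -353/84 (h = -6 + (110 + 343)/(83 + 169) = -6 + 453/252 = -6 + 453*(1/252) = -6 + 151/84 = -353/84 ≈ -4.2024)
P(a) = -36 + a (P(a) = a - 36 = -36 + a)
-219041 + P(h) = -219041 + (-36 - 353/84) = -219041 - 3377/84 = -18402821/84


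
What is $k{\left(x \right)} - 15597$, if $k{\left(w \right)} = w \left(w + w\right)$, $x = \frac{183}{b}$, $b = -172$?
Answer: $- \frac{230677335}{14792} \approx -15595.0$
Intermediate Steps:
$x = - \frac{183}{172}$ ($x = \frac{183}{-172} = 183 \left(- \frac{1}{172}\right) = - \frac{183}{172} \approx -1.064$)
$k{\left(w \right)} = 2 w^{2}$ ($k{\left(w \right)} = w 2 w = 2 w^{2}$)
$k{\left(x \right)} - 15597 = 2 \left(- \frac{183}{172}\right)^{2} - 15597 = 2 \cdot \frac{33489}{29584} - 15597 = \frac{33489}{14792} - 15597 = - \frac{230677335}{14792}$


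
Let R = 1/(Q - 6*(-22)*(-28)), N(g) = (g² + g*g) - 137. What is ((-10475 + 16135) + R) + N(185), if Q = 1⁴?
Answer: 273330234/3695 ≈ 73973.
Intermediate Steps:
N(g) = -137 + 2*g² (N(g) = (g² + g²) - 137 = 2*g² - 137 = -137 + 2*g²)
Q = 1
R = -1/3695 (R = 1/(1 - 6*(-22)*(-28)) = 1/(1 + 132*(-28)) = 1/(1 - 3696) = 1/(-3695) = -1/3695 ≈ -0.00027064)
((-10475 + 16135) + R) + N(185) = ((-10475 + 16135) - 1/3695) + (-137 + 2*185²) = (5660 - 1/3695) + (-137 + 2*34225) = 20913699/3695 + (-137 + 68450) = 20913699/3695 + 68313 = 273330234/3695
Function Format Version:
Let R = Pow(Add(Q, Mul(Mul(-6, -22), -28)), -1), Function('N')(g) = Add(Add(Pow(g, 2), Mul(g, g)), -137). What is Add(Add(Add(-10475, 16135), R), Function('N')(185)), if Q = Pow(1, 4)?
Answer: Rational(273330234, 3695) ≈ 73973.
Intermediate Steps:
Function('N')(g) = Add(-137, Mul(2, Pow(g, 2))) (Function('N')(g) = Add(Add(Pow(g, 2), Pow(g, 2)), -137) = Add(Mul(2, Pow(g, 2)), -137) = Add(-137, Mul(2, Pow(g, 2))))
Q = 1
R = Rational(-1, 3695) (R = Pow(Add(1, Mul(Mul(-6, -22), -28)), -1) = Pow(Add(1, Mul(132, -28)), -1) = Pow(Add(1, -3696), -1) = Pow(-3695, -1) = Rational(-1, 3695) ≈ -0.00027064)
Add(Add(Add(-10475, 16135), R), Function('N')(185)) = Add(Add(Add(-10475, 16135), Rational(-1, 3695)), Add(-137, Mul(2, Pow(185, 2)))) = Add(Add(5660, Rational(-1, 3695)), Add(-137, Mul(2, 34225))) = Add(Rational(20913699, 3695), Add(-137, 68450)) = Add(Rational(20913699, 3695), 68313) = Rational(273330234, 3695)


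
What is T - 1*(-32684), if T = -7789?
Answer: 24895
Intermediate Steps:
T - 1*(-32684) = -7789 - 1*(-32684) = -7789 + 32684 = 24895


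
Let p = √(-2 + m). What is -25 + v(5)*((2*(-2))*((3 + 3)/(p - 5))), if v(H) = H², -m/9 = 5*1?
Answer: 50/3 + 25*I*√47/3 ≈ 16.667 + 57.13*I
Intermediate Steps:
m = -45 ≈ -45.000
p = I*√47 (p = √(-2 - 45) = √(-47) = I*√47 ≈ 6.8557*I)
-25 + v(5)*((2*(-2))*((3 + 3)/(p - 5))) = -25 + 5²*((2*(-2))*((3 + 3)/(I*√47 - 5))) = -25 + 25*(-24/(-5 + I*√47)) = -25 - 600/(-5 + I*√47)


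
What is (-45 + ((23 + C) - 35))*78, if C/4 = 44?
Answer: 9282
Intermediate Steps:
C = 176 (C = 4*44 = 176)
(-45 + ((23 + C) - 35))*78 = (-45 + ((23 + 176) - 35))*78 = (-45 + (199 - 35))*78 = (-45 + 164)*78 = 119*78 = 9282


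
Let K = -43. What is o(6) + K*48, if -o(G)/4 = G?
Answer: -2088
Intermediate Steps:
o(G) = -4*G
o(6) + K*48 = -4*6 - 43*48 = -24 - 2064 = -2088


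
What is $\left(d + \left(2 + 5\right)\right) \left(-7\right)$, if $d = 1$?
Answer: $-56$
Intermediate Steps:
$\left(d + \left(2 + 5\right)\right) \left(-7\right) = \left(1 + \left(2 + 5\right)\right) \left(-7\right) = \left(1 + 7\right) \left(-7\right) = 8 \left(-7\right) = -56$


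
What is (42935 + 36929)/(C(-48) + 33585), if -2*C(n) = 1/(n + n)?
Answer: 15333888/6448321 ≈ 2.3780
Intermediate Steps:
C(n) = -1/(4*n) (C(n) = -1/(2*(n + n)) = -1/(2*n)/2 = -1/(4*n))
(42935 + 36929)/(C(-48) + 33585) = (42935 + 36929)/(-1/4/(-48) + 33585) = 79864/(-1/4*(-1/48) + 33585) = 79864/(1/192 + 33585) = 79864/(6448321/192) = 79864*(192/6448321) = 15333888/6448321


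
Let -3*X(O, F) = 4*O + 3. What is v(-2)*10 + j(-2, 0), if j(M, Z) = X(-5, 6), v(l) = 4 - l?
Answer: 197/3 ≈ 65.667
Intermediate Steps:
X(O, F) = -1 - 4*O/3 (X(O, F) = -(4*O + 3)/3 = -(3 + 4*O)/3 = -1 - 4*O/3)
j(M, Z) = 17/3 (j(M, Z) = -1 - 4/3*(-5) = -1 + 20/3 = 17/3)
v(-2)*10 + j(-2, 0) = (4 - 1*(-2))*10 + 17/3 = (4 + 2)*10 + 17/3 = 6*10 + 17/3 = 60 + 17/3 = 197/3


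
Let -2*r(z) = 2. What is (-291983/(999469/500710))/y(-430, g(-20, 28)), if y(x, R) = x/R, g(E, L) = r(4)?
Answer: -14619880793/42977167 ≈ -340.18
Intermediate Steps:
r(z) = -1 (r(z) = -1/2*2 = -1)
g(E, L) = -1
(-291983/(999469/500710))/y(-430, g(-20, 28)) = (-291983/(999469/500710))/((-430/(-1))) = (-291983/(999469*(1/500710)))/((-430*(-1))) = -291983/999469/500710/430 = -291983*500710/999469*(1/430) = -146198807930/999469*1/430 = -14619880793/42977167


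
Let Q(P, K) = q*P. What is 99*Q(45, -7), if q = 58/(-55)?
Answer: -4698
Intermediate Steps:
q = -58/55 (q = 58*(-1/55) = -58/55 ≈ -1.0545)
Q(P, K) = -58*P/55
99*Q(45, -7) = 99*(-58/55*45) = 99*(-522/11) = -4698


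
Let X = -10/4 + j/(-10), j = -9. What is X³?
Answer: -512/125 ≈ -4.0960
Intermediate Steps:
X = -8/5 (X = -10/4 - 9/(-10) = -10*¼ - 9*(-⅒) = -5/2 + 9/10 = -8/5 ≈ -1.6000)
X³ = (-8/5)³ = -512/125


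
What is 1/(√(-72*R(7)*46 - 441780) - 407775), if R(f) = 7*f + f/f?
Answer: -27185/11085403867 - 2*I*√151845/166281058005 ≈ -2.4523e-6 - 4.6869e-9*I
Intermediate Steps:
R(f) = 1 + 7*f (R(f) = 7*f + 1 = 1 + 7*f)
1/(√(-72*R(7)*46 - 441780) - 407775) = 1/(√(-72*(1 + 7*7)*46 - 441780) - 407775) = 1/(√(-72*(1 + 49)*46 - 441780) - 407775) = 1/(√(-72*50*46 - 441780) - 407775) = 1/(√(-3600*46 - 441780) - 407775) = 1/(√(-165600 - 441780) - 407775) = 1/(√(-607380) - 407775) = 1/(2*I*√151845 - 407775) = 1/(-407775 + 2*I*√151845)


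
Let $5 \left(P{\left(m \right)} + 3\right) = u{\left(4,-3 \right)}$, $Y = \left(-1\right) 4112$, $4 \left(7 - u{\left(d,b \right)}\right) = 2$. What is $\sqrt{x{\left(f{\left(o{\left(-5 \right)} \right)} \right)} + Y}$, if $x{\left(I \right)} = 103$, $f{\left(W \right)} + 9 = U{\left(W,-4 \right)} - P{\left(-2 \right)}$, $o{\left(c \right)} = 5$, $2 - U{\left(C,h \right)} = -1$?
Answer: $i \sqrt{4009} \approx 63.317 i$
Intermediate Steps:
$u{\left(d,b \right)} = \frac{13}{2}$ ($u{\left(d,b \right)} = 7 - \frac{1}{2} = \frac{13}{2}$)
$U{\left(C,h \right)} = 3$ ($U{\left(C,h \right)} = 2 - -1 = 2 + 1 = 3$)
$Y = -4112$
$P{\left(m \right)} = - \frac{17}{10}$ ($P{\left(m \right)} = -3 + \frac{1}{5} \cdot \frac{13}{2} = -3 + \frac{13}{10} = - \frac{17}{10}$)
$f{\left(W \right)} = - \frac{43}{10}$ ($f{\left(W \right)} = -9 + \left(3 - - \frac{17}{10}\right) = -9 + \left(3 + \frac{17}{10}\right) = -9 + \frac{47}{10} = - \frac{43}{10}$)
$\sqrt{x{\left(f{\left(o{\left(-5 \right)} \right)} \right)} + Y} = \sqrt{103 - 4112} = \sqrt{-4009} = i \sqrt{4009}$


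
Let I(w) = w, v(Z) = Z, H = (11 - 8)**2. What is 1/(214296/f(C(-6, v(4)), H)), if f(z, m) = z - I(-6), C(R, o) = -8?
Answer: -1/107148 ≈ -9.3329e-6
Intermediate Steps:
H = 9 (H = 3**2 = 9)
f(z, m) = 6 + z (f(z, m) = z - 1*(-6) = z + 6 = 6 + z)
1/(214296/f(C(-6, v(4)), H)) = 1/(214296/(6 - 8)) = 1/(214296/(-2)) = 1/(214296*(-1/2)) = 1/(-107148) = -1/107148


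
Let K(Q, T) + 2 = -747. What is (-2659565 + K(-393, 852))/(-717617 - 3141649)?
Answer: 1330157/1929633 ≈ 0.68933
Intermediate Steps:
K(Q, T) = -749 (K(Q, T) = -2 - 747 = -749)
(-2659565 + K(-393, 852))/(-717617 - 3141649) = (-2659565 - 749)/(-717617 - 3141649) = -2660314/(-3859266) = -2660314*(-1/3859266) = 1330157/1929633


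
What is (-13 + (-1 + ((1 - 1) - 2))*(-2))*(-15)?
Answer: 105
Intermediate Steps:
(-13 + (-1 + ((1 - 1) - 2))*(-2))*(-15) = (-13 + (-1 + (0 - 2))*(-2))*(-15) = (-13 + (-1 - 2)*(-2))*(-15) = (-13 - 3*(-2))*(-15) = (-13 + 6)*(-15) = -7*(-15) = 105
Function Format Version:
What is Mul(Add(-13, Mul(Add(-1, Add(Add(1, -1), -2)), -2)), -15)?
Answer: 105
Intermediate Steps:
Mul(Add(-13, Mul(Add(-1, Add(Add(1, -1), -2)), -2)), -15) = Mul(Add(-13, Mul(Add(-1, Add(0, -2)), -2)), -15) = Mul(Add(-13, Mul(Add(-1, -2), -2)), -15) = Mul(Add(-13, Mul(-3, -2)), -15) = Mul(Add(-13, 6), -15) = Mul(-7, -15) = 105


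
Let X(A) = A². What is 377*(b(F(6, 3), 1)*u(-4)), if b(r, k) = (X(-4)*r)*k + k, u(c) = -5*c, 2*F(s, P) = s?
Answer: 369460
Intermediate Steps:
F(s, P) = s/2
b(r, k) = k + 16*k*r (b(r, k) = ((-4)²*r)*k + k = (16*r)*k + k = 16*k*r + k = k + 16*k*r)
377*(b(F(6, 3), 1)*u(-4)) = 377*((1*(1 + 16*((½)*6)))*(-5*(-4))) = 377*((1*(1 + 16*3))*20) = 377*((1*(1 + 48))*20) = 377*((1*49)*20) = 377*(49*20) = 377*980 = 369460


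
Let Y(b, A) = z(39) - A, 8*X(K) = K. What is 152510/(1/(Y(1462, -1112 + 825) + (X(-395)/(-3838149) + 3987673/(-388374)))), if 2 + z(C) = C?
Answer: 6792667795172235215/141965455212 ≈ 4.7847e+7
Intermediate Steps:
X(K) = K/8
z(C) = -2 + C
Y(b, A) = 37 - A (Y(b, A) = (-2 + 39) - A = 37 - A)
152510/(1/(Y(1462, -1112 + 825) + (X(-395)/(-3838149) + 3987673/(-388374)))) = 152510/(1/((37 - (-1112 + 825)) + (((⅛)*(-395))/(-3838149) + 3987673/(-388374)))) = 152510/(1/((37 - 1*(-287)) + (-395/8*(-1/3838149) + 3987673*(-1/388374)))) = 152510/(1/((37 + 287) + (395/30705192 - 3987673/388374))) = 152510/(1/(324 - 2915288373583/283930910424)) = 152510/(1/(89078326603793/283930910424)) = 152510/(283930910424/89078326603793) = 152510*(89078326603793/283930910424) = 6792667795172235215/141965455212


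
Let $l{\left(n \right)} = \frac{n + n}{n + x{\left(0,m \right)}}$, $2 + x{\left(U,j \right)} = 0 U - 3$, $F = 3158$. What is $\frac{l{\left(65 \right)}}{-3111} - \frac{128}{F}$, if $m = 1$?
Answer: $- \frac{1215151}{29473614} \approx -0.041228$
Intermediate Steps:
$x{\left(U,j \right)} = -5$ ($x{\left(U,j \right)} = -2 - \left(3 + 0 U\right) = -2 + \left(0 - 3\right) = -2 - 3 = -5$)
$l{\left(n \right)} = \frac{2 n}{-5 + n}$ ($l{\left(n \right)} = \frac{n + n}{n - 5} = \frac{2 n}{-5 + n}$)
$\frac{l{\left(65 \right)}}{-3111} - \frac{128}{F} = \frac{2 \cdot 65 \frac{1}{-5 + 65}}{-3111} - \frac{128}{3158} = 2 \cdot 65 \cdot \frac{1}{60} \left(- \frac{1}{3111}\right) - \frac{64}{1579} = \frac{13}{6} \left(- \frac{1}{3111}\right) - \frac{64}{1579} = - \frac{13}{18666} - \frac{64}{1579} = - \frac{1215151}{29473614}$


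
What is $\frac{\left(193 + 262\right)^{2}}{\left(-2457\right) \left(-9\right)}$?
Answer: $\frac{2275}{243} \approx 9.3621$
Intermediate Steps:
$\frac{\left(193 + 262\right)^{2}}{\left(-2457\right) \left(-9\right)} = \frac{455^{2}}{22113} = 207025 \cdot \frac{1}{22113} = \frac{2275}{243}$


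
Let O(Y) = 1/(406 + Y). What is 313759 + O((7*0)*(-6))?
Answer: 127386155/406 ≈ 3.1376e+5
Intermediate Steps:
313759 + O((7*0)*(-6)) = 313759 + 1/(406 + (7*0)*(-6)) = 313759 + 1/(406 + 0*(-6)) = 313759 + 1/(406 + 0) = 313759 + 1/406 = 127386155/406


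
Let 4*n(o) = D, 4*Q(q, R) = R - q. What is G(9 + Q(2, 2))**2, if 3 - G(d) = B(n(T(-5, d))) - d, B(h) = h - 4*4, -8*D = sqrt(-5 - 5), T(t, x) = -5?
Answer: (896 + I*sqrt(10))**2/1024 ≈ 783.99 + 5.534*I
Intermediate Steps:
D = -I*sqrt(10)/8 (D = -sqrt(-5 - 5)/8 = -I*sqrt(10)/8 ≈ -0.39528*I)
Q(q, R) = -q/4 + R/4 (Q(q, R) = (R - q)/4 = -q/4 + R/4)
n(o) = -I*sqrt(10)/32 (n(o) = (-I*sqrt(10)/8)/4 = -I*sqrt(10)/32)
B(h) = -16 + h (B(h) = h - 16 = -16 + h)
G(d) = 19 + d + I*sqrt(10)/32 (G(d) = 3 - ((-16 - I*sqrt(10)/32) - d) = 3 - (-16 - d - I*sqrt(10)/32) = 3 + (16 + d + I*sqrt(10)/32) = 19 + d + I*sqrt(10)/32)
G(9 + Q(2, 2))**2 = (19 + (9 + (-1/4*2 + (1/4)*2)) + I*sqrt(10)/32)**2 = (19 + (9 + (-1/2 + 1/2)) + I*sqrt(10)/32)**2 = (19 + (9 + 0) + I*sqrt(10)/32)**2 = (19 + 9 + I*sqrt(10)/32)**2 = (28 + I*sqrt(10)/32)**2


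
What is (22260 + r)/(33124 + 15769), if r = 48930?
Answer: 71190/48893 ≈ 1.4560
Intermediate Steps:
(22260 + r)/(33124 + 15769) = (22260 + 48930)/(33124 + 15769) = 71190/48893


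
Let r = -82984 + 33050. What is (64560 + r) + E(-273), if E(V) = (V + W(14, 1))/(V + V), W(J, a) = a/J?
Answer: 111804965/7644 ≈ 14627.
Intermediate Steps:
r = -49934
E(V) = (1/14 + V)/(2*V) (E(V) = (V + 1/14)/(V + V) = (V + 1*(1/14))/((2*V)) = (V + 1/14)*(1/(2*V)) = (1/14 + V)*(1/(2*V)) = (1/14 + V)/(2*V))
(64560 + r) + E(-273) = (64560 - 49934) + (1/28)*(1 + 14*(-273))/(-273) = 14626 + (1/28)*(-1/273)*(1 - 3822) = 14626 + (1/28)*(-1/273)*(-3821) = 14626 + 3821/7644 = 111804965/7644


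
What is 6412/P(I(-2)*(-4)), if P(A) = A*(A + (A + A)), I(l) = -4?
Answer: 1603/192 ≈ 8.3490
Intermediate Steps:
P(A) = 3*A² (P(A) = A*(A + 2*A) = A*(3*A) = 3*A²)
6412/P(I(-2)*(-4)) = 6412/((3*(-4*(-4))²)) = 6412/((3*16²)) = 6412/((3*256)) = 6412/768 = 6412*(1/768) = 1603/192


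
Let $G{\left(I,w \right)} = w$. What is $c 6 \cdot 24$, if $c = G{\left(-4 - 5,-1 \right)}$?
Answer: $-144$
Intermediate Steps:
$c = -1$
$c 6 \cdot 24 = \left(-1\right) 6 \cdot 24 = \left(-6\right) 24 = -144$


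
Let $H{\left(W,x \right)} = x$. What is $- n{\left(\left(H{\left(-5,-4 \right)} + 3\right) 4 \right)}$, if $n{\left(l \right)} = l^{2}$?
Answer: $-16$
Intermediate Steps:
$- n{\left(\left(H{\left(-5,-4 \right)} + 3\right) 4 \right)} = - \left(\left(-4 + 3\right) 4\right)^{2} = - \left(\left(-1\right) 4\right)^{2} = - \left(-4\right)^{2} = \left(-1\right) 16 = -16$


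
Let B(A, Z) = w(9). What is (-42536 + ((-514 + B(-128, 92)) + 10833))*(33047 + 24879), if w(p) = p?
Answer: -1865680608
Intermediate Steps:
B(A, Z) = 9
(-42536 + ((-514 + B(-128, 92)) + 10833))*(33047 + 24879) = (-42536 + ((-514 + 9) + 10833))*(33047 + 24879) = (-42536 + (-505 + 10833))*57926 = (-42536 + 10328)*57926 = -32208*57926 = -1865680608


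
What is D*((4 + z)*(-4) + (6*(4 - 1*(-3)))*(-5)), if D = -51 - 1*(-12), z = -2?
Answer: 8502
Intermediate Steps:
D = -39 (D = -51 + 12 = -39)
D*((4 + z)*(-4) + (6*(4 - 1*(-3)))*(-5)) = -39*((4 - 2)*(-4) + (6*(4 - 1*(-3)))*(-5)) = -39*(2*(-4) + (6*(4 + 3))*(-5)) = -39*(-8 + (6*7)*(-5)) = -39*(-8 + 42*(-5)) = -39*(-8 - 210) = -39*(-218) = 8502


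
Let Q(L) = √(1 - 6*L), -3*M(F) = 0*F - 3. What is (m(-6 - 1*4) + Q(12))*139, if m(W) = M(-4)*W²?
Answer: 13900 + 139*I*√71 ≈ 13900.0 + 1171.2*I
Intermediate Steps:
M(F) = 1 (M(F) = -(0*F - 3)/3 = -(0 - 3)/3 = -⅓*(-3) = 1)
m(W) = W² (m(W) = 1*W² = W²)
(m(-6 - 1*4) + Q(12))*139 = ((-6 - 1*4)² + √(1 - 6*12))*139 = ((-6 - 4)² + √(1 - 72))*139 = ((-10)² + √(-71))*139 = (100 + I*√71)*139 = 13900 + 139*I*√71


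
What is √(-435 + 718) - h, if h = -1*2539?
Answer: 2539 + √283 ≈ 2555.8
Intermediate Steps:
h = -2539
√(-435 + 718) - h = √(-435 + 718) - 1*(-2539) = √283 + 2539 = 2539 + √283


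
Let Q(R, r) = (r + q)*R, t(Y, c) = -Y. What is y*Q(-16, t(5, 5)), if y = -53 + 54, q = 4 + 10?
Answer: -144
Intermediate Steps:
q = 14
y = 1
Q(R, r) = R*(14 + r) (Q(R, r) = (r + 14)*R = (14 + r)*R = R*(14 + r))
y*Q(-16, t(5, 5)) = 1*(-16*(14 - 1*5)) = 1*(-16*(14 - 5)) = 1*(-16*9) = 1*(-144) = -144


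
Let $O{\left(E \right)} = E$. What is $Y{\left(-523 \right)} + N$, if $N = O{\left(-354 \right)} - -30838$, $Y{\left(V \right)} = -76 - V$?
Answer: $30931$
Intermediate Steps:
$N = 30484$ ($N = -354 - -30838 = -354 + 30838 = 30484$)
$Y{\left(-523 \right)} + N = \left(-76 - -523\right) + 30484 = \left(-76 + 523\right) + 30484 = 447 + 30484 = 30931$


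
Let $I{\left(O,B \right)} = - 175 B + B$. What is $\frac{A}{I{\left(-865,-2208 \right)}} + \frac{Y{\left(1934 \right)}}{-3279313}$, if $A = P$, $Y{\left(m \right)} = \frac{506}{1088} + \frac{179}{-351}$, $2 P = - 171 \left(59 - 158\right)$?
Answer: $\frac{36806792594915}{1670608597447296} \approx 0.022032$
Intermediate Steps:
$P = \frac{16929}{2}$ ($P = \frac{\left(-171\right) \left(59 - 158\right)}{2} = \frac{\left(-171\right) \left(-99\right)}{2} = \frac{1}{2} \cdot 16929 = \frac{16929}{2} \approx 8464.5$)
$Y{\left(m \right)} = - \frac{8573}{190944}$ ($Y{\left(m \right)} = 506 \cdot \frac{1}{1088} + 179 \left(- \frac{1}{351}\right) = \frac{253}{544} - \frac{179}{351} = - \frac{8573}{190944}$)
$A = \frac{16929}{2} \approx 8464.5$
$I{\left(O,B \right)} = - 174 B$
$\frac{A}{I{\left(-865,-2208 \right)}} + \frac{Y{\left(1934 \right)}}{-3279313} = \frac{16929}{2 \left(\left(-174\right) \left(-2208\right)\right)} - \frac{8573}{190944 \left(-3279313\right)} = \frac{16929}{2 \cdot 384192} - - \frac{8573}{626165141472} = \frac{16929}{2} \cdot \frac{1}{384192} + \frac{8573}{626165141472} = \frac{1881}{85376} + \frac{8573}{626165141472} = \frac{36806792594915}{1670608597447296}$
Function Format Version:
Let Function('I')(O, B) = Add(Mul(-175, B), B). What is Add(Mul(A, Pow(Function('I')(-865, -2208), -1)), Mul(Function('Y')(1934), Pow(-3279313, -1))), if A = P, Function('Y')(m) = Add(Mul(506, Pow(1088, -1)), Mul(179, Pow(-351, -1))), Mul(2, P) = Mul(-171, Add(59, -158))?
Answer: Rational(36806792594915, 1670608597447296) ≈ 0.022032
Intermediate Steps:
P = Rational(16929, 2) (P = Mul(Rational(1, 2), Mul(-171, Add(59, -158))) = Mul(Rational(1, 2), Mul(-171, -99)) = Mul(Rational(1, 2), 16929) = Rational(16929, 2) ≈ 8464.5)
Function('Y')(m) = Rational(-8573, 190944) (Function('Y')(m) = Add(Mul(506, Rational(1, 1088)), Mul(179, Rational(-1, 351))) = Add(Rational(253, 544), Rational(-179, 351)) = Rational(-8573, 190944))
A = Rational(16929, 2) ≈ 8464.5
Function('I')(O, B) = Mul(-174, B)
Add(Mul(A, Pow(Function('I')(-865, -2208), -1)), Mul(Function('Y')(1934), Pow(-3279313, -1))) = Add(Mul(Rational(16929, 2), Pow(Mul(-174, -2208), -1)), Mul(Rational(-8573, 190944), Pow(-3279313, -1))) = Add(Mul(Rational(16929, 2), Pow(384192, -1)), Mul(Rational(-8573, 190944), Rational(-1, 3279313))) = Add(Mul(Rational(16929, 2), Rational(1, 384192)), Rational(8573, 626165141472)) = Add(Rational(1881, 85376), Rational(8573, 626165141472)) = Rational(36806792594915, 1670608597447296)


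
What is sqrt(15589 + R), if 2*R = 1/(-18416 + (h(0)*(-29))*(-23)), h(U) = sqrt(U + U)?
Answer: sqrt(1321748656194)/9208 ≈ 124.86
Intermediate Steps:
h(U) = sqrt(2)*sqrt(U) (h(U) = sqrt(2*U) = sqrt(2)*sqrt(U))
R = -1/36832 (R = 1/(2*(-18416 + ((sqrt(2)*sqrt(0))*(-29))*(-23))) = 1/(2*(-18416 + ((sqrt(2)*0)*(-29))*(-23))) = 1/(2*(-18416 + (0*(-29))*(-23))) = 1/(2*(-18416 + 0*(-23))) = 1/(2*(-18416 + 0)) = (1/2)/(-18416) = (1/2)*(-1/18416) = -1/36832 ≈ -2.7150e-5)
sqrt(15589 + R) = sqrt(15589 - 1/36832) = sqrt(574174047/36832) = sqrt(1321748656194)/9208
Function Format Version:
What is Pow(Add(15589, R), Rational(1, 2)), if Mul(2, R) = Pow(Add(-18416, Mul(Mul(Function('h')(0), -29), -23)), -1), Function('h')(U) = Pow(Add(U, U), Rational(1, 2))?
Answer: Mul(Rational(1, 9208), Pow(1321748656194, Rational(1, 2))) ≈ 124.86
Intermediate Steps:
Function('h')(U) = Mul(Pow(2, Rational(1, 2)), Pow(U, Rational(1, 2))) (Function('h')(U) = Pow(Mul(2, U), Rational(1, 2)) = Mul(Pow(2, Rational(1, 2)), Pow(U, Rational(1, 2))))
R = Rational(-1, 36832) (R = Mul(Rational(1, 2), Pow(Add(-18416, Mul(Mul(Mul(Pow(2, Rational(1, 2)), Pow(0, Rational(1, 2))), -29), -23)), -1)) = Mul(Rational(1, 2), Pow(Add(-18416, Mul(Mul(Mul(Pow(2, Rational(1, 2)), 0), -29), -23)), -1)) = Mul(Rational(1, 2), Pow(Add(-18416, Mul(Mul(0, -29), -23)), -1)) = Mul(Rational(1, 2), Pow(Add(-18416, Mul(0, -23)), -1)) = Mul(Rational(1, 2), Pow(Add(-18416, 0), -1)) = Mul(Rational(1, 2), Pow(-18416, -1)) = Mul(Rational(1, 2), Rational(-1, 18416)) = Rational(-1, 36832) ≈ -2.7150e-5)
Pow(Add(15589, R), Rational(1, 2)) = Pow(Add(15589, Rational(-1, 36832)), Rational(1, 2)) = Pow(Rational(574174047, 36832), Rational(1, 2)) = Mul(Rational(1, 9208), Pow(1321748656194, Rational(1, 2)))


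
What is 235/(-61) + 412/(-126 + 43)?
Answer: -44637/5063 ≈ -8.8163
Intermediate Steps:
235/(-61) + 412/(-126 + 43) = 235*(-1/61) + 412/(-83) = -235/61 + 412*(-1/83) = -235/61 - 412/83 = -44637/5063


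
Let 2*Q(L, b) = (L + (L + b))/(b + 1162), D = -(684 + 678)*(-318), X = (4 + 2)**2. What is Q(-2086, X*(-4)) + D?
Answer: 220454965/509 ≈ 4.3311e+5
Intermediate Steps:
X = 36 (X = 6**2 = 36)
D = 433116 (D = -1362*(-318) = -1*(-433116) = 433116)
Q(L, b) = (b + 2*L)/(2*(1162 + b)) (Q(L, b) = ((L + (L + b))/(b + 1162))/2 = ((b + 2*L)/(1162 + b))/2 = (b + 2*L)/(2*(1162 + b)))
Q(-2086, X*(-4)) + D = (-2086 + (36*(-4))/2)/(1162 + 36*(-4)) + 433116 = (-2086 + (1/2)*(-144))/(1162 - 144) + 433116 = (-2086 - 72)/1018 + 433116 = (1/1018)*(-2158) + 433116 = -1079/509 + 433116 = 220454965/509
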